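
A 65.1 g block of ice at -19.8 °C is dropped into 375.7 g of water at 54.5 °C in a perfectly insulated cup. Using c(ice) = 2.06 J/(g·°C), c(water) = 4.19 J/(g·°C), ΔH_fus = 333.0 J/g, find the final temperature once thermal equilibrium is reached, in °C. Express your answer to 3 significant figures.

T_f = 33.3 °C

Heat to bring ice to 0 °C and melt it: q₁ = 65.1×2.06×19.8 + 65.1×333.0 = 24334 J
Heat the water can supply cooling to 0 °C: 375.7×4.19×54.5 = 85793.0 J > q₁, so all ice melts.
Energy balance: 375.7×4.19×(54.5 − T) = 24334 + 65.1×4.19×(T − 0)
1574.183(54.5 − T) = 24334 + 272.769 T
85793.0 − 24334 = 1846.952 T
T = 61459.0 / 1846.952 = 33.28 °C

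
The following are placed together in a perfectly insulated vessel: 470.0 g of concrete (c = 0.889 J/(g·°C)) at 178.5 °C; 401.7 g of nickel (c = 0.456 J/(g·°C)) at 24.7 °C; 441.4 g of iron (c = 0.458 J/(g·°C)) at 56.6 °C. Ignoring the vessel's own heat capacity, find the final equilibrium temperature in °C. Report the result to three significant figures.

Σ mᵢcᵢ(T − Tᵢ) = 0  ⇒  T = Σ mᵢcᵢTᵢ / Σ mᵢcᵢ
Σ mᵢcᵢ = 470.0×0.889 + 401.7×0.456 + 441.4×0.458 = 803.1664
Σ mᵢcᵢTᵢ = 417.83×178.5 + 183.1752×24.7 + 202.1612×56.6 = 90549
T = 90549 / 803.1664 = 112.7 °C

T_f = 113 °C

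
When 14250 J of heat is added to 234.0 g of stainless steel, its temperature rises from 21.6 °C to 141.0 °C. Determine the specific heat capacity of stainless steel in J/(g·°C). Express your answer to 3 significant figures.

c = 0.510 J/(g·°C)

c = q / (m ΔT) = 14250 / (234.0 × 119.4)
c = 14250 / 27939.6 = 0.510 J/(g·°C)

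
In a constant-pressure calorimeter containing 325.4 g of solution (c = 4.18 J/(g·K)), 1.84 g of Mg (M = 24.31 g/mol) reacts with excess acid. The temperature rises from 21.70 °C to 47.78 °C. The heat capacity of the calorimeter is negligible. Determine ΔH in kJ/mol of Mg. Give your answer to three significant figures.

|ΔT| = |47.78 − 21.70| = 26.08 °C
|q_surr| = (325.4 × 4.18) × 26.08 = 1360.172 × 26.08 = 35470 J
n(Mg) = 1.84 / 24.31 = 0.07569 mol
Temperature rose, so q_rxn = −|q_surr| = -35.47 kJ
ΔH = q_rxn / n = -468.6 kJ/mol

ΔH = -469 kJ/mol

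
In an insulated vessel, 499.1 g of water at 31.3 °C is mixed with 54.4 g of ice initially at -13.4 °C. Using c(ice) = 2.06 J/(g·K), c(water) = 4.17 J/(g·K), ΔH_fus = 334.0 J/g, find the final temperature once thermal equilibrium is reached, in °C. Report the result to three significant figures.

Heat to bring ice to 0 °C and melt it: q₁ = 54.4×2.06×13.4 + 54.4×334.0 = 19671 J
Heat the water can supply cooling to 0 °C: 499.1×4.17×31.3 = 65143.0 J > q₁, so all ice melts.
Energy balance: 499.1×4.17×(31.3 − T) = 19671 + 54.4×4.17×(T − 0)
2081.247(31.3 − T) = 19671 + 226.848 T
65143.0 − 19671 = 2308.095 T
T = 45472.0 / 2308.095 = 19.70 °C

T_f = 19.7 °C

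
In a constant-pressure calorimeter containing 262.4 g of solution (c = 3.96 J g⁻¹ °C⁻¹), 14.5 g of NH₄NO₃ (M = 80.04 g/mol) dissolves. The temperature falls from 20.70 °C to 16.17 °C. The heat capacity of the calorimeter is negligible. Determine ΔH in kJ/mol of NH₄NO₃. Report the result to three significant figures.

ΔH = 26.0 kJ/mol

|ΔT| = |16.17 − 20.70| = 4.53 °C
|q_surr| = (262.4 × 3.96) × 4.53 = 1039.104 × 4.53 = 4707 J
n(NH₄NO₃) = 14.5 / 80.04 = 0.1812 mol
Temperature fell, so q_rxn = +|q_surr| = 4.707 kJ
ΔH = q_rxn / n = 25.98 kJ/mol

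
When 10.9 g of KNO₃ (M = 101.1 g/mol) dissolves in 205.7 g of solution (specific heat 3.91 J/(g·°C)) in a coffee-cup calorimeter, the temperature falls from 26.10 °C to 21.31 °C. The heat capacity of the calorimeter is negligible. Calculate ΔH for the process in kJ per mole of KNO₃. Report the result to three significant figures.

ΔH = 35.7 kJ/mol

|ΔT| = |21.31 − 26.10| = 4.79 °C
|q_surr| = (205.7 × 3.91) × 4.79 = 804.287 × 4.79 = 3853 J
n(KNO₃) = 10.9 / 101.1 = 0.1078 mol
Temperature fell, so q_rxn = +|q_surr| = 3.853 kJ
ΔH = q_rxn / n = 35.74 kJ/mol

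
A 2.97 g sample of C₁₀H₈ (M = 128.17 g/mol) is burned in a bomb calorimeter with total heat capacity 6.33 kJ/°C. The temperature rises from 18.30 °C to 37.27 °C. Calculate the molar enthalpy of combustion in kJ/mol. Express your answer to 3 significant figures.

ΔT = 37.27 − 18.30 = 18.97 °C
q_cal = C_cal × ΔT = 6.33 × 18.97 = 120.0801 kJ
n = 2.97 / 128.17 = 0.02317 mol
q_rxn = −q_cal = -120.0801 kJ
ΔH = -120.0801 / 0.02317 = -5183 kJ/mol

ΔH = -5180 kJ/mol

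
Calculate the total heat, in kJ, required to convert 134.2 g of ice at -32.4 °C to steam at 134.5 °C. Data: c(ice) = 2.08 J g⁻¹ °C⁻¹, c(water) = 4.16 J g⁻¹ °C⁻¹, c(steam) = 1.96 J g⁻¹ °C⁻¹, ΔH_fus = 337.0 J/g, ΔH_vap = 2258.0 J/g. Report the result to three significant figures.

q1 (heat ice -32.4→0.0 °C): 134.2 × 2.08 × 32.4 = 9044 J
q2 (melt at 0 °C): 134.2 × 337.0 = 45225 J
q3 (heat water 0.0→100.0 °C): 134.2 × 4.16 × 100.0 = 55827 J
q4 (vaporize at 100 °C): 134.2 × 2258.0 = 303024 J
q5 (heat steam 100.0→134.5 °C): 134.2 × 1.96 × 34.5 = 9075 J
Total: 9044 + 45225 + 55827 + 303024 + 9075 = 422195 J = 422 kJ

q = 422 kJ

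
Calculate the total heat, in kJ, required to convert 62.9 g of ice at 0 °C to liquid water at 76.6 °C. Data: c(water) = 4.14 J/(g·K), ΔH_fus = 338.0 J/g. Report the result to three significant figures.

q1 (melt at 0 °C): 62.9 × 338.0 = 21260 J
q2 (heat water 0.0→76.6 °C): 62.9 × 4.14 × 76.6 = 19947 J
Total: 21260 + 19947 = 41207 J = 41.2 kJ

q = 41.2 kJ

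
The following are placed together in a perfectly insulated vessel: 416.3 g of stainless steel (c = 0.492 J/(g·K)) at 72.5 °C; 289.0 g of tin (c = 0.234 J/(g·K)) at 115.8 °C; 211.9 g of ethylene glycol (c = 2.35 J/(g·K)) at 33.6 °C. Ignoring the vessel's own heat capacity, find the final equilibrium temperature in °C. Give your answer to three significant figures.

Σ mᵢcᵢ(T − Tᵢ) = 0  ⇒  T = Σ mᵢcᵢTᵢ / Σ mᵢcᵢ
Σ mᵢcᵢ = 416.3×0.492 + 289.0×0.234 + 211.9×2.35 = 770.4106
Σ mᵢcᵢTᵢ = 204.8196×72.5 + 67.626×115.8 + 497.965×33.6 = 39412
T = 39412 / 770.4106 = 51.16 °C

T_f = 51.2 °C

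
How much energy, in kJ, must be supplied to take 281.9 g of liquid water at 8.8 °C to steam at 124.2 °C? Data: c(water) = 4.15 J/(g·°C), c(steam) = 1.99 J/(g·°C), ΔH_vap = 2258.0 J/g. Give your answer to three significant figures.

q = 757 kJ

q1 (heat water 8.8→100.0 °C): 281.9 × 4.15 × 91.2 = 106694 J
q2 (vaporize at 100 °C): 281.9 × 2258.0 = 636530 J
q3 (heat steam 100.0→124.2 °C): 281.9 × 1.99 × 24.2 = 13576 J
Total: 106694 + 636530 + 13576 = 756800 J = 757 kJ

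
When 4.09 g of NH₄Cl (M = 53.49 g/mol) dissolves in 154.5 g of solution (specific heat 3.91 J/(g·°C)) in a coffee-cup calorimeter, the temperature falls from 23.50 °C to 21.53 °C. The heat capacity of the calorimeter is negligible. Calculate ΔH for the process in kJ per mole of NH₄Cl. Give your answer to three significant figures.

ΔH = 15.6 kJ/mol

|ΔT| = |21.53 − 23.50| = 1.97 °C
|q_surr| = (154.5 × 3.91) × 1.97 = 604.095 × 1.97 = 1190 J
n(NH₄Cl) = 4.09 / 53.49 = 0.07646 mol
Temperature fell, so q_rxn = +|q_surr| = 1.190 kJ
ΔH = q_rxn / n = 15.56 kJ/mol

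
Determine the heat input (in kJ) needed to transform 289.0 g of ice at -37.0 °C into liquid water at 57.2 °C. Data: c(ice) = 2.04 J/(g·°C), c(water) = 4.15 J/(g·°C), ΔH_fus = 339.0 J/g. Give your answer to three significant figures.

q = 188 kJ

q1 (heat ice -37.0→0.0 °C): 289.0 × 2.04 × 37.0 = 21814 J
q2 (melt at 0 °C): 289.0 × 339.0 = 97971 J
q3 (heat water 0.0→57.2 °C): 289.0 × 4.15 × 57.2 = 68603 J
Total: 21814 + 97971 + 68603 = 188388 J = 188 kJ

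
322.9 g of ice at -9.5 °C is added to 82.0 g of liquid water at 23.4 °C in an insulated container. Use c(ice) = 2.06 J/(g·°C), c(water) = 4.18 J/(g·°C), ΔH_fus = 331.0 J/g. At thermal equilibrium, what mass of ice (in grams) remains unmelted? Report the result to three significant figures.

Heat to warm all ice to 0 °C: 322.9×2.06×9.5 = 6319.2 J
Heat released by water cooling to 0 °C: 82.0×4.18×23.4 = 8020.6 J
8020.6 J < 6319.2 + 322.9×331.0 = 113199.1 J, so not all ice melts; final T = 0 °C.
Heat left for melting: 8020.6 − 6319.2 = 1701.4 J
Mass melted = 1701.4 / 331.0 = 5.140 g
Ice remaining = 322.9 − 5.140 = 317.760 g

m_ice remaining = 318 g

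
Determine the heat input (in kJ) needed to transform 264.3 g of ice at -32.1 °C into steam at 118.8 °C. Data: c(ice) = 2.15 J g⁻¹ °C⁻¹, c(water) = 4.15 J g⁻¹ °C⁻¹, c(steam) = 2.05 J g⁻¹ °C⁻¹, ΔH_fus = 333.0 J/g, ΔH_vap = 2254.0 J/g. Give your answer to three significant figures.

q = 822 kJ

q1 (heat ice -32.1→0.0 °C): 264.3 × 2.15 × 32.1 = 18241 J
q2 (melt at 0 °C): 264.3 × 333.0 = 88012 J
q3 (heat water 0.0→100.0 °C): 264.3 × 4.15 × 100.0 = 109685 J
q4 (vaporize at 100 °C): 264.3 × 2254.0 = 595732 J
q5 (heat steam 100.0→118.8 °C): 264.3 × 2.05 × 18.8 = 10186 J
Total: 18241 + 88012 + 109685 + 595732 + 10186 = 821856 J = 822 kJ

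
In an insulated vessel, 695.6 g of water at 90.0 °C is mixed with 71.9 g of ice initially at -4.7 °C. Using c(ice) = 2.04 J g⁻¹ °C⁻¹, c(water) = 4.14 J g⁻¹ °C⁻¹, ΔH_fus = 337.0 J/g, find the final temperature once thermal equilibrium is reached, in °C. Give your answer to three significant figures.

T_f = 73.7 °C

Heat to bring ice to 0 °C and melt it: q₁ = 71.9×2.04×4.7 + 71.9×337.0 = 24920 J
Heat the water can supply cooling to 0 °C: 695.6×4.14×90.0 = 259181 J > q₁, so all ice melts.
Energy balance: 695.6×4.14×(90.0 − T) = 24920 + 71.9×4.14×(T − 0)
2879.784(90.0 − T) = 24920 + 297.666 T
259181 − 24920 = 3177.450 T
T = 234261 / 3177.450 = 73.73 °C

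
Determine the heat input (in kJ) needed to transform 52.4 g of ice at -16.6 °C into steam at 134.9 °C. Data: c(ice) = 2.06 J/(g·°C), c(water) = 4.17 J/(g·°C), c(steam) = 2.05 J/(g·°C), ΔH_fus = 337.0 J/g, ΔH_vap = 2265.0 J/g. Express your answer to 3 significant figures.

q1 (heat ice -16.6→0.0 °C): 52.4 × 2.06 × 16.6 = 1792 J
q2 (melt at 0 °C): 52.4 × 337.0 = 17659 J
q3 (heat water 0.0→100.0 °C): 52.4 × 4.17 × 100.0 = 21851 J
q4 (vaporize at 100 °C): 52.4 × 2265.0 = 118686 J
q5 (heat steam 100.0→134.9 °C): 52.4 × 2.05 × 34.9 = 3749 J
Total: 1792 + 17659 + 21851 + 118686 + 3749 = 163737 J = 164 kJ

q = 164 kJ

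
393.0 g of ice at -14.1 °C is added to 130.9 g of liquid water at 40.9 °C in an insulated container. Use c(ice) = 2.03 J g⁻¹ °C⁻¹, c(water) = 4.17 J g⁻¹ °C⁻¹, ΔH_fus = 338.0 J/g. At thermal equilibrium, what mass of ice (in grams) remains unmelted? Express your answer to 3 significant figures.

Heat to warm all ice to 0 °C: 393.0×2.03×14.1 = 11249 J
Heat released by water cooling to 0 °C: 130.9×4.17×40.9 = 22325 J
22325 J < 11249 + 393.0×338.0 = 144083 J, so not all ice melts; final T = 0 °C.
Heat left for melting: 22325 − 11249 = 11076 J
Mass melted = 11076 / 338.0 = 32.77 g
Ice remaining = 393.0 − 32.77 = 360.23 g

m_ice remaining = 360 g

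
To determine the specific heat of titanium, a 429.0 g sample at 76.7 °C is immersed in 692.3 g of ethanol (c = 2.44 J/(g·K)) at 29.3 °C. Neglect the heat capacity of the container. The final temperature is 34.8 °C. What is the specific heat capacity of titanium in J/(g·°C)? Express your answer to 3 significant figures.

q_gained = (692.3 × 2.44) × (34.8 − 29.3) = 9291 J
q_lost = 429.0 × c × (76.7 − 34.8) = 17975.1 c
Set equal: c = 9291 / 17975.1 = 0.517 J/(g·°C)

c = 0.517 J/(g·°C)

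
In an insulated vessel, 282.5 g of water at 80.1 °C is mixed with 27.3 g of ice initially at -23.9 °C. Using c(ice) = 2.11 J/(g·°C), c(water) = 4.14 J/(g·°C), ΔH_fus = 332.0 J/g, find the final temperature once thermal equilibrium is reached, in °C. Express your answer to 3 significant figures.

Heat to bring ice to 0 °C and melt it: q₁ = 27.3×2.11×23.9 + 27.3×332.0 = 10440 J
Heat the water can supply cooling to 0 °C: 282.5×4.14×80.1 = 93681.0 J > q₁, so all ice melts.
Energy balance: 282.5×4.14×(80.1 − T) = 10440 + 27.3×4.14×(T − 0)
1169.55(80.1 − T) = 10440 + 113.022 T
93681.0 − 10440 = 1282.572 T
T = 83241.0 / 1282.572 = 64.90 °C

T_f = 64.9 °C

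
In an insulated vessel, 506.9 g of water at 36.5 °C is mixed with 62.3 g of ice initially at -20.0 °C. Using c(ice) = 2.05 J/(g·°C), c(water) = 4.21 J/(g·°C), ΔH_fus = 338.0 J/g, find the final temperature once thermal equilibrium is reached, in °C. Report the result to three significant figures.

Heat to bring ice to 0 °C and melt it: q₁ = 62.3×2.05×20.0 + 62.3×338.0 = 23612 J
Heat the water can supply cooling to 0 °C: 506.9×4.21×36.5 = 77892.8 J > q₁, so all ice melts.
Energy balance: 506.9×4.21×(36.5 − T) = 23612 + 62.3×4.21×(T − 0)
2134.049(36.5 − T) = 23612 + 262.283 T
77892.8 − 23612 = 2396.332 T
T = 54280.8 / 2396.332 = 22.65 °C

T_f = 22.7 °C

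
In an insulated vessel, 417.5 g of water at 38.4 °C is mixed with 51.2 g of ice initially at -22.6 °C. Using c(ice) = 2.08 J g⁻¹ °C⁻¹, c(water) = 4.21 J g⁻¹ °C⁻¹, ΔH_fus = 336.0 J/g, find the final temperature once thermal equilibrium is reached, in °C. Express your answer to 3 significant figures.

T_f = 24.3 °C

Heat to bring ice to 0 °C and melt it: q₁ = 51.2×2.08×22.6 + 51.2×336.0 = 19610 J
Heat the water can supply cooling to 0 °C: 417.5×4.21×38.4 = 67494.7 J > q₁, so all ice melts.
Energy balance: 417.5×4.21×(38.4 − T) = 19610 + 51.2×4.21×(T − 0)
1757.675(38.4 − T) = 19610 + 215.552 T
67494.7 − 19610 = 1973.227 T
T = 47884.7 / 1973.227 = 24.27 °C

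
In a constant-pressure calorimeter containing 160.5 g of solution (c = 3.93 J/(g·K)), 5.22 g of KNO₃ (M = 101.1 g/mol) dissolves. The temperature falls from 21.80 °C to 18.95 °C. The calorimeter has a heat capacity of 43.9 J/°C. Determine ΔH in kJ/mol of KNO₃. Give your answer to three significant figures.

ΔH = 37.2 kJ/mol

|ΔT| = |18.95 − 21.80| = 2.85 °C
|q_surr| = (160.5 × 3.93 + 43.9) × 2.85 = 674.665 × 2.85 = 1923 J
n(KNO₃) = 5.22 / 101.1 = 0.05163 mol
Temperature fell, so q_rxn = +|q_surr| = 1.923 kJ
ΔH = q_rxn / n = 37.246 kJ/mol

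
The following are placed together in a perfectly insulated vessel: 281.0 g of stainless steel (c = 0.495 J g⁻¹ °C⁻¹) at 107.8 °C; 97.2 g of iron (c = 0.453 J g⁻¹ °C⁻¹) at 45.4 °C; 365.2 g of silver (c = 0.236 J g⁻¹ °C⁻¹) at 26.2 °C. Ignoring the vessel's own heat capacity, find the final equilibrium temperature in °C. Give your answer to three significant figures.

T_f = 71.5 °C

Σ mᵢcᵢ(T − Tᵢ) = 0  ⇒  T = Σ mᵢcᵢTᵢ / Σ mᵢcᵢ
Σ mᵢcᵢ = 281.0×0.495 + 97.2×0.453 + 365.2×0.236 = 269.3138
Σ mᵢcᵢTᵢ = 139.095×107.8 + 44.0316×45.4 + 86.1872×26.2 = 19252
T = 19252 / 269.3138 = 71.49 °C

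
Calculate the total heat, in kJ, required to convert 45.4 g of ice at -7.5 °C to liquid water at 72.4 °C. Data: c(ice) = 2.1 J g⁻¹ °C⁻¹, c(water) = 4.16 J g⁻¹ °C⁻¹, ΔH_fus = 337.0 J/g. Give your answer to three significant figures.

q = 29.7 kJ

q1 (heat ice -7.5→0.0 °C): 45.4 × 2.1 × 7.5 = 715 J
q2 (melt at 0 °C): 45.4 × 337.0 = 15300 J
q3 (heat water 0.0→72.4 °C): 45.4 × 4.16 × 72.4 = 13674 J
Total: 715 + 15300 + 13674 = 29689 J = 29.7 kJ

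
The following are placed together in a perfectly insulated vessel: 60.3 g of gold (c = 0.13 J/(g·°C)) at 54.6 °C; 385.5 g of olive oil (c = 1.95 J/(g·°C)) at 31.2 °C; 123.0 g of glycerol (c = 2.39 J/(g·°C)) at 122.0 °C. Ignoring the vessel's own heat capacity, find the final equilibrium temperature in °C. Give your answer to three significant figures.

T_f = 56.7 °C

Σ mᵢcᵢ(T − Tᵢ) = 0  ⇒  T = Σ mᵢcᵢTᵢ / Σ mᵢcᵢ
Σ mᵢcᵢ = 60.3×0.13 + 385.5×1.95 + 123.0×2.39 = 1053.534
Σ mᵢcᵢTᵢ = 7.839×54.6 + 751.725×31.2 + 293.97×122.0 = 59746
T = 59746 / 1053.534 = 56.71 °C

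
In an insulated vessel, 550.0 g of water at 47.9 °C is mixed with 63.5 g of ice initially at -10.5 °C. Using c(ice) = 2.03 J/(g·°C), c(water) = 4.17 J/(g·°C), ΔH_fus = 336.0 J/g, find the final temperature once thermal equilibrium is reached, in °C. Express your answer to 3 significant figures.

Heat to bring ice to 0 °C and melt it: q₁ = 63.5×2.03×10.5 + 63.5×336.0 = 22690 J
Heat the water can supply cooling to 0 °C: 550.0×4.17×47.9 = 109859 J > q₁, so all ice melts.
Energy balance: 550.0×4.17×(47.9 − T) = 22690 + 63.5×4.17×(T − 0)
2293.5(47.9 − T) = 22690 + 264.795 T
109859 − 22690 = 2558.295 T
T = 87169 / 2558.295 = 34.07 °C

T_f = 34.1 °C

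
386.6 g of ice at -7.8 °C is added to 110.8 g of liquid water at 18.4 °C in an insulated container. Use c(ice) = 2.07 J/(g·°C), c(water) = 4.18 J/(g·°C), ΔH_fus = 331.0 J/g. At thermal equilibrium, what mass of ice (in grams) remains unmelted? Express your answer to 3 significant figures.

m_ice remaining = 380 g

Heat to warm all ice to 0 °C: 386.6×2.07×7.8 = 6242.0 J
Heat released by water cooling to 0 °C: 110.8×4.18×18.4 = 8521.8 J
8521.8 J < 6242.0 + 386.6×331.0 = 134206.6 J, so not all ice melts; final T = 0 °C.
Heat left for melting: 8521.8 − 6242.0 = 2279.8 J
Mass melted = 2279.8 / 331.0 = 6.888 g
Ice remaining = 386.6 − 6.888 = 379.712 g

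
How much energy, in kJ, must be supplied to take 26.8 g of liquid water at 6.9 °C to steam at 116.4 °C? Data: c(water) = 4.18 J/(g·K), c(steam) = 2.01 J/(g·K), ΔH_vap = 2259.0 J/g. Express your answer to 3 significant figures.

q = 71.9 kJ

q1 (heat water 6.9→100.0 °C): 26.8 × 4.18 × 93.1 = 10429 J
q2 (vaporize at 100 °C): 26.8 × 2259.0 = 60541 J
q3 (heat steam 100.0→116.4 °C): 26.8 × 2.01 × 16.4 = 883 J
Total: 10429 + 60541 + 883 = 71853 J = 71.9 kJ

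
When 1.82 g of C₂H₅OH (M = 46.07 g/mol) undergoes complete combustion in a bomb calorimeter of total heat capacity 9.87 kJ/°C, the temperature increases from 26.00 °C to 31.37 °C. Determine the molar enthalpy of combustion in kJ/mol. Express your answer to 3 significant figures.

ΔT = 31.37 − 26.00 = 5.37 °C
q_cal = C_cal × ΔT = 9.87 × 5.37 = 53.0019 kJ
n = 1.82 / 46.07 = 0.03951 mol
q_rxn = −q_cal = -53.0019 kJ
ΔH = -53.0019 / 0.03951 = -1341 kJ/mol

ΔH = -1340 kJ/mol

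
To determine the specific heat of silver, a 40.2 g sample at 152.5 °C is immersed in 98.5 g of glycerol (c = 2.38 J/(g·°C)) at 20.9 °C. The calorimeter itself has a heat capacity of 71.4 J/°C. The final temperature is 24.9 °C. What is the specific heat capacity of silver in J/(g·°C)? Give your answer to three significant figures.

q_gained = (98.5 × 2.38 + 71.4) × (24.9 − 20.9) = 1223 J
q_lost = 40.2 × c × (152.5 − 24.9) = 5129.52 c
Set equal: c = 1223 / 5129.52 = 0.238 J/(g·°C)

c = 0.238 J/(g·°C)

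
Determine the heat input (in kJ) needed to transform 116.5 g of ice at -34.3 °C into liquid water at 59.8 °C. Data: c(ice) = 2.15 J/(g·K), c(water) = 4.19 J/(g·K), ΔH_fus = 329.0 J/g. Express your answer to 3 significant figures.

q = 76.1 kJ

q1 (heat ice -34.3→0.0 °C): 116.5 × 2.15 × 34.3 = 8591 J
q2 (melt at 0 °C): 116.5 × 329.0 = 38329 J
q3 (heat water 0.0→59.8 °C): 116.5 × 4.19 × 59.8 = 29190 J
Total: 8591 + 38329 + 29190 = 76110 J = 76.1 kJ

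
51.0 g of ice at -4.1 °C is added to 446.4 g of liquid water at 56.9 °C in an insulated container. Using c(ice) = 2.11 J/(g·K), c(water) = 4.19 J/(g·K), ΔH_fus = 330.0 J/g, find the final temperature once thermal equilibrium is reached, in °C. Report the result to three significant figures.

T_f = 42.8 °C

Heat to bring ice to 0 °C and melt it: q₁ = 51.0×2.11×4.1 + 51.0×330.0 = 17271 J
Heat the water can supply cooling to 0 °C: 446.4×4.19×56.9 = 106427 J > q₁, so all ice melts.
Energy balance: 446.4×4.19×(56.9 − T) = 17271 + 51.0×4.19×(T − 0)
1870.416(56.9 − T) = 17271 + 213.69 T
106427 − 17271 = 2084.106 T
T = 89156 / 2084.106 = 42.78 °C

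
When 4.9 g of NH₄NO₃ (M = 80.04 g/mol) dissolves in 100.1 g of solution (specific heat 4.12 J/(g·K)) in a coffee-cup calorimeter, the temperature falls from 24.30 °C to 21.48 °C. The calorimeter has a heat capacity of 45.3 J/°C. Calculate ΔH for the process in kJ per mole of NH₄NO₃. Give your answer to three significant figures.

ΔH = 21.1 kJ/mol

|ΔT| = |21.48 − 24.30| = 2.82 °C
|q_surr| = (100.1 × 4.12 + 45.3) × 2.82 = 457.712 × 2.82 = 1291 J
n(NH₄NO₃) = 4.9 / 80.04 = 0.06122 mol
Temperature fell, so q_rxn = +|q_surr| = 1.291 kJ
ΔH = q_rxn / n = 21.09 kJ/mol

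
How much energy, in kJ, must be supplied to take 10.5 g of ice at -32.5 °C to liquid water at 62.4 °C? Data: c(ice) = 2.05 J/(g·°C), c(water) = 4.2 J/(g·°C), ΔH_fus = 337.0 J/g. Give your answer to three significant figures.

q = 6.99 kJ

q1 (heat ice -32.5→0.0 °C): 10.5 × 2.05 × 32.5 = 700 J
q2 (melt at 0 °C): 10.5 × 337.0 = 3539 J
q3 (heat water 0.0→62.4 °C): 10.5 × 4.2 × 62.4 = 2752 J
Total: 700 + 3539 + 2752 = 6991 J = 6.99 kJ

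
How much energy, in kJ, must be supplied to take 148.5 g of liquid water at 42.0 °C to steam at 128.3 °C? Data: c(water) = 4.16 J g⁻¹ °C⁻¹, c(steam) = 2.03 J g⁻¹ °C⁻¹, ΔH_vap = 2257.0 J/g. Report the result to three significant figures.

q1 (heat water 42.0→100.0 °C): 148.5 × 4.16 × 58.0 = 35830 J
q2 (vaporize at 100 °C): 148.5 × 2257.0 = 335165 J
q3 (heat steam 100.0→128.3 °C): 148.5 × 2.03 × 28.3 = 8531 J
Total: 35830 + 335165 + 8531 = 379526 J = 380 kJ

q = 380 kJ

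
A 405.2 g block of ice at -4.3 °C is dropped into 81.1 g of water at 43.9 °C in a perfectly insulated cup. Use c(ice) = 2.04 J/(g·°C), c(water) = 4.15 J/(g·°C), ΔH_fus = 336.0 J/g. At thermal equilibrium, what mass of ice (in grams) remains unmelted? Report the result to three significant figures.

m_ice remaining = 372 g

Heat to warm all ice to 0 °C: 405.2×2.04×4.3 = 3554.4 J
Heat released by water cooling to 0 °C: 81.1×4.15×43.9 = 14775 J
14775 J < 3554.4 + 405.2×336.0 = 139701.6 J, so not all ice melts; final T = 0 °C.
Heat left for melting: 14775 − 3554.4 = 11220.6 J
Mass melted = 11220.6 / 336.0 = 33.39 g
Ice remaining = 405.2 − 33.39 = 371.81 g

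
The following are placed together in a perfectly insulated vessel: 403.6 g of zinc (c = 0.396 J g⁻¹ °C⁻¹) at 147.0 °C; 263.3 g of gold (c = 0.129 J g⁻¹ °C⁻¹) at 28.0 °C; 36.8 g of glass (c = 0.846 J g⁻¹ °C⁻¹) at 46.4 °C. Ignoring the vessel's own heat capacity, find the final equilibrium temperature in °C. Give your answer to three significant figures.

T_f = 115 °C

Σ mᵢcᵢ(T − Tᵢ) = 0  ⇒  T = Σ mᵢcᵢTᵢ / Σ mᵢcᵢ
Σ mᵢcᵢ = 403.6×0.396 + 263.3×0.129 + 36.8×0.846 = 224.9241
Σ mᵢcᵢTᵢ = 159.8256×147.0 + 33.9657×28.0 + 31.1328×46.4 = 25890
T = 25890 / 224.9241 = 115.1 °C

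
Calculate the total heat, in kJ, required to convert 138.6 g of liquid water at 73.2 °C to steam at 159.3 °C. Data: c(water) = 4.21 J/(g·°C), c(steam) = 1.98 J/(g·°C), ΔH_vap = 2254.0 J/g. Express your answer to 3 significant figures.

q1 (heat water 73.2→100.0 °C): 138.6 × 4.21 × 26.8 = 15638 J
q2 (vaporize at 100 °C): 138.6 × 2254.0 = 312404 J
q3 (heat steam 100.0→159.3 °C): 138.6 × 1.98 × 59.3 = 16274 J
Total: 15638 + 312404 + 16274 = 344316 J = 344 kJ

q = 344 kJ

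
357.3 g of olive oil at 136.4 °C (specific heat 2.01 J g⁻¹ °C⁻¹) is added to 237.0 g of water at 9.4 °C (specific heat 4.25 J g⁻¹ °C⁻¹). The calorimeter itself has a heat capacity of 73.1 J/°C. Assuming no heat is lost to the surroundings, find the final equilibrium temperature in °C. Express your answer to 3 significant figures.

T_f = 60.1 °C

Heat lost by olive oil = heat gained by water + calorimeter.
(357.3)(2.01)(136.4 − T) = [(237.0)(4.25) + 73.1](T − 9.4)
718.173 (136.4 − T) = 1080.35 (T − 9.4)
97959 − 718.173 T = 1080.35 T − 10155
108114 = 1798.523 T
T = 60.11 °C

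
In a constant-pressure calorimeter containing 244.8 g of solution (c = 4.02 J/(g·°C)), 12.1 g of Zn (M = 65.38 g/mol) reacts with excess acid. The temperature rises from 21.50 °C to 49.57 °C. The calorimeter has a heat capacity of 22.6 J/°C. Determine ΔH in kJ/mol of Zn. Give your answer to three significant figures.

ΔH = -153 kJ/mol

|ΔT| = |49.57 − 21.50| = 28.07 °C
|q_surr| = (244.8 × 4.02 + 22.6) × 28.07 = 1006.696 × 28.07 = 28260 J
n(Zn) = 12.1 / 65.38 = 0.1851 mol
Temperature rose, so q_rxn = −|q_surr| = -28.26 kJ
ΔH = q_rxn / n = -152.7 kJ/mol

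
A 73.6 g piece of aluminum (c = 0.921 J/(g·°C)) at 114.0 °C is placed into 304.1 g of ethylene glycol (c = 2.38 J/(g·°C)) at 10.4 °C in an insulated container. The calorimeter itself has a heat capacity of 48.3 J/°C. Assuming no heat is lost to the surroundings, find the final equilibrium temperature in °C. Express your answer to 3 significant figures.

T_f = 18.8 °C

Heat lost by aluminum = heat gained by ethylene glycol + calorimeter.
(73.6)(0.921)(114.0 − T) = [(304.1)(2.38) + 48.3](T − 10.4)
67.7856 (114.0 − T) = 772.058 (T − 10.4)
7727.6 − 67.7856 T = 772.058 T − 8029.4
15757.0 = 839.8436 T
T = 18.76 °C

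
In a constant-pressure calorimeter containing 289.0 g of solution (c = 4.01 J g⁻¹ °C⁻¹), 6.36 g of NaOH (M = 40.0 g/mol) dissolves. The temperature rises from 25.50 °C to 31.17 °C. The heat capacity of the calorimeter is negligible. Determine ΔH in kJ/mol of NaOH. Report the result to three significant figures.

|ΔT| = |31.17 − 25.50| = 5.67 °C
|q_surr| = (289.0 × 4.01) × 5.67 = 1158.89 × 5.67 = 6571 J
n(NaOH) = 6.36 / 40.0 = 0.1590 mol
Temperature rose, so q_rxn = −|q_surr| = -6.571 kJ
ΔH = q_rxn / n = -41.33 kJ/mol

ΔH = -41.3 kJ/mol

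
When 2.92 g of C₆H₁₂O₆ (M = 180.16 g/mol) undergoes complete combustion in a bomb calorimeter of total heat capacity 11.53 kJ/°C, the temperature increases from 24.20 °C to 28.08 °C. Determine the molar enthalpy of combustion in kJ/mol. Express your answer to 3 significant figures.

ΔH = -2760 kJ/mol

ΔT = 28.08 − 24.20 = 3.88 °C
q_cal = C_cal × ΔT = 11.53 × 3.88 = 44.7364 kJ
n = 2.92 / 180.16 = 0.01621 mol
q_rxn = −q_cal = -44.7364 kJ
ΔH = -44.7364 / 0.01621 = -2760 kJ/mol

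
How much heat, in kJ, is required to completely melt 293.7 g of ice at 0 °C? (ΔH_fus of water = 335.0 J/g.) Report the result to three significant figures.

q = 98.4 kJ

q = m × ΔH_fus = 293.7 × 335.0 = 98390 J = 98.4 kJ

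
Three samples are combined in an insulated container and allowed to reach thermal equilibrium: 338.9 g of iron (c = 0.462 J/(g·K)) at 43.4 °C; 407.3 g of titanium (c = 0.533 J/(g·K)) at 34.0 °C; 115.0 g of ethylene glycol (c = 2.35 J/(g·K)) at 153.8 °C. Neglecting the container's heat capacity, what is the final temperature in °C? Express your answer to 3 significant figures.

T_f = 86.6 °C

Σ mᵢcᵢ(T − Tᵢ) = 0  ⇒  T = Σ mᵢcᵢTᵢ / Σ mᵢcᵢ
Σ mᵢcᵢ = 338.9×0.462 + 407.3×0.533 + 115.0×2.35 = 643.9127
Σ mᵢcᵢTᵢ = 156.5718×43.4 + 217.0909×34.0 + 270.25×153.8 = 55741
T = 55741 / 643.9127 = 86.57 °C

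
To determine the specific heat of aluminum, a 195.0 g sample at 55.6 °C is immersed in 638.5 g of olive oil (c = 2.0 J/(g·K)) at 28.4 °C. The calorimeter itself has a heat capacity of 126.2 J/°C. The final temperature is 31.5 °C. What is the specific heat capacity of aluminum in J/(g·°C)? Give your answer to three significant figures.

c = 0.926 J/(g·°C)

q_gained = (638.5 × 2.0 + 126.2) × (31.5 − 28.4) = 4350 J
q_lost = 195.0 × c × (55.6 − 31.5) = 4699.5 c
Set equal: c = 4350 / 4699.5 = 0.926 J/(g·°C)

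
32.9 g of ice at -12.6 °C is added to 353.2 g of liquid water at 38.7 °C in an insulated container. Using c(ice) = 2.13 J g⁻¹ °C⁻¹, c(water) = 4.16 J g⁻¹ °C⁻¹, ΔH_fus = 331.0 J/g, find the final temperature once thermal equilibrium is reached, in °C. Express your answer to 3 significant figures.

Heat to bring ice to 0 °C and melt it: q₁ = 32.9×2.13×12.6 + 32.9×331.0 = 11773 J
Heat the water can supply cooling to 0 °C: 353.2×4.16×38.7 = 56862.4 J > q₁, so all ice melts.
Energy balance: 353.2×4.16×(38.7 − T) = 11773 + 32.9×4.16×(T − 0)
1469.312(38.7 − T) = 11773 + 136.864 T
56862.4 − 11773 = 1606.176 T
T = 45089.4 / 1606.176 = 28.07 °C

T_f = 28.1 °C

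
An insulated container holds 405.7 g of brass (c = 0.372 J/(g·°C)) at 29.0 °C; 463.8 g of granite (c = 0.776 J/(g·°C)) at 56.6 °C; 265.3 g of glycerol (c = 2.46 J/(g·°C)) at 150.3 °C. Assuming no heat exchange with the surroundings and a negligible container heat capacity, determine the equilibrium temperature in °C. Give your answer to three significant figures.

Σ mᵢcᵢ(T − Tᵢ) = 0  ⇒  T = Σ mᵢcᵢTᵢ / Σ mᵢcᵢ
Σ mᵢcᵢ = 405.7×0.372 + 463.8×0.776 + 265.3×2.46 = 1163.4672
Σ mᵢcᵢTᵢ = 150.9204×29.0 + 359.9088×56.6 + 652.638×150.3 = 122840
T = 122840 / 1163.4672 = 105.6 °C

T_f = 106 °C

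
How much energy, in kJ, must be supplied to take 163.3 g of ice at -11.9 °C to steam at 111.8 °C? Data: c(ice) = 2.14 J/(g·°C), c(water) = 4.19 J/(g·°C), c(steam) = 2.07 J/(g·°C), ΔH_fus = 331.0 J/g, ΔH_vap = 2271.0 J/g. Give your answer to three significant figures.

q1 (heat ice -11.9→0.0 °C): 163.3 × 2.14 × 11.9 = 4159 J
q2 (melt at 0 °C): 163.3 × 331.0 = 54052 J
q3 (heat water 0.0→100.0 °C): 163.3 × 4.19 × 100.0 = 68423 J
q4 (vaporize at 100 °C): 163.3 × 2271.0 = 370854 J
q5 (heat steam 100.0→111.8 °C): 163.3 × 2.07 × 11.8 = 3989 J
Total: 4159 + 54052 + 68423 + 370854 + 3989 = 501477 J = 501 kJ

q = 501 kJ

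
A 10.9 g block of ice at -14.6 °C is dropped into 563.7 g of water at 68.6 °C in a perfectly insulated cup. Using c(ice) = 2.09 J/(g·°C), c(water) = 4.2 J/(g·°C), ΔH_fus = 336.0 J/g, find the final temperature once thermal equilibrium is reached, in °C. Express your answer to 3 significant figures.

Heat to bring ice to 0 °C and melt it: q₁ = 10.9×2.09×14.6 + 10.9×336.0 = 3995.0 J
Heat the water can supply cooling to 0 °C: 563.7×4.2×68.6 = 162413 J > q₁, so all ice melts.
Energy balance: 563.7×4.2×(68.6 − T) = 3995.0 + 10.9×4.2×(T − 0)
2367.54(68.6 − T) = 3995.0 + 45.78 T
162413 − 3995.0 = 2413.32 T
T = 158418.0 / 2413.32 = 65.64 °C

T_f = 65.6 °C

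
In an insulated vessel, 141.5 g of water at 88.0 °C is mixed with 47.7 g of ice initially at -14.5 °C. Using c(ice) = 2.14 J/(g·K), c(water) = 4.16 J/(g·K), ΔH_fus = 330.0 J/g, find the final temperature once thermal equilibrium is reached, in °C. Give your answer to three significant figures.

T_f = 43.9 °C

Heat to bring ice to 0 °C and melt it: q₁ = 47.7×2.14×14.5 + 47.7×330.0 = 17221 J
Heat the water can supply cooling to 0 °C: 141.5×4.16×88.0 = 51800.3 J > q₁, so all ice melts.
Energy balance: 141.5×4.16×(88.0 − T) = 17221 + 47.7×4.16×(T − 0)
588.64(88.0 − T) = 17221 + 198.432 T
51800.3 − 17221 = 787.072 T
T = 34579.3 / 787.072 = 43.93 °C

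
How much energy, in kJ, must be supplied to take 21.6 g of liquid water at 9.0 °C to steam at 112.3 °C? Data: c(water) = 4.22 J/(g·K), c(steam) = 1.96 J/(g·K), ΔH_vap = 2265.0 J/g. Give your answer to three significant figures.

q1 (heat water 9.0→100.0 °C): 21.6 × 4.22 × 91.0 = 8295 J
q2 (vaporize at 100 °C): 21.6 × 2265.0 = 48924 J
q3 (heat steam 100.0→112.3 °C): 21.6 × 1.96 × 12.3 = 521 J
Total: 8295 + 48924 + 521 = 57740 J = 57.7 kJ

q = 57.7 kJ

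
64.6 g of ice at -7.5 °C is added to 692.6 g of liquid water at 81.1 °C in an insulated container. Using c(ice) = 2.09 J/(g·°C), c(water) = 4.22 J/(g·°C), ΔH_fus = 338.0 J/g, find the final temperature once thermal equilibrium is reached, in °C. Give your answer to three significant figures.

T_f = 67.0 °C

Heat to bring ice to 0 °C and melt it: q₁ = 64.6×2.09×7.5 + 64.6×338.0 = 22847 J
Heat the water can supply cooling to 0 °C: 692.6×4.22×81.1 = 237037 J > q₁, so all ice melts.
Energy balance: 692.6×4.22×(81.1 − T) = 22847 + 64.6×4.22×(T − 0)
2922.772(81.1 − T) = 22847 + 272.612 T
237037 − 22847 = 3195.384 T
T = 214190 / 3195.384 = 67.03 °C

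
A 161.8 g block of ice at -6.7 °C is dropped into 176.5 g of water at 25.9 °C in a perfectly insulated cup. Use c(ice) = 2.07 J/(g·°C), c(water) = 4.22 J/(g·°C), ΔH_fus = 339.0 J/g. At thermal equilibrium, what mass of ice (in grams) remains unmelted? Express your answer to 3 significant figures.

m_ice remaining = 112 g

Heat to warm all ice to 0 °C: 161.8×2.07×6.7 = 2244.0 J
Heat released by water cooling to 0 °C: 176.5×4.22×25.9 = 19291 J
19291 J < 2244.0 + 161.8×339.0 = 57094.2 J, so not all ice melts; final T = 0 °C.
Heat left for melting: 19291 − 2244.0 = 17047.0 J
Mass melted = 17047.0 / 339.0 = 50.29 g
Ice remaining = 161.8 − 50.29 = 111.51 g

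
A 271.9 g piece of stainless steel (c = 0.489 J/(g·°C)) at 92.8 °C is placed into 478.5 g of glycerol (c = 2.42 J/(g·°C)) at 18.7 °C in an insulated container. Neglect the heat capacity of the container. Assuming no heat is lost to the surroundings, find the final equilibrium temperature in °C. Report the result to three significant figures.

T_f = 26.3 °C

Heat lost by stainless steel = heat gained by glycerol.
(271.9)(0.489)(92.8 − T) = (478.5)(2.42)(T − 18.7)
132.9591 (92.8 − T) = 1157.97 (T − 18.7)
12339 − 132.9591 T = 1157.97 T − 21654
33993 = 1290.9291 T
T = 26.33 °C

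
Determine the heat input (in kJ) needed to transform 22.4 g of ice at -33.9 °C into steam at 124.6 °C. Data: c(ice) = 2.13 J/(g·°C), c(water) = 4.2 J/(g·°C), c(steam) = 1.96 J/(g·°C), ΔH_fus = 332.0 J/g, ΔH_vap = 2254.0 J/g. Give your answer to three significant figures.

q = 70.0 kJ

q1 (heat ice -33.9→0.0 °C): 22.4 × 2.13 × 33.9 = 1617 J
q2 (melt at 0 °C): 22.4 × 332.0 = 7437 J
q3 (heat water 0.0→100.0 °C): 22.4 × 4.2 × 100.0 = 9408 J
q4 (vaporize at 100 °C): 22.4 × 2254.0 = 50490 J
q5 (heat steam 100.0→124.6 °C): 22.4 × 1.96 × 24.6 = 1080 J
Total: 1617 + 7437 + 9408 + 50490 + 1080 = 70032 J = 70.0 kJ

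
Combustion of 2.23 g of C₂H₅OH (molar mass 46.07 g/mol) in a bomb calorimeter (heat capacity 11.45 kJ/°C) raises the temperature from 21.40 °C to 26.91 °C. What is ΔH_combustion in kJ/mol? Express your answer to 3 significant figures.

ΔT = 26.91 − 21.40 = 5.51 °C
q_cal = C_cal × ΔT = 11.45 × 5.51 = 63.0895 kJ
n = 2.23 / 46.07 = 0.04840 mol
q_rxn = −q_cal = -63.0895 kJ
ΔH = -63.0895 / 0.04840 = -1304 kJ/mol

ΔH = -1300 kJ/mol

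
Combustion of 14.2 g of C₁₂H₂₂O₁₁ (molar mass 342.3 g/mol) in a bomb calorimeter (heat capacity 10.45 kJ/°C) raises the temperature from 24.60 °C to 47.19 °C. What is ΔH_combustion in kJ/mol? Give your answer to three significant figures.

ΔH = -5690 kJ/mol

ΔT = 47.19 − 24.60 = 22.59 °C
q_cal = C_cal × ΔT = 10.45 × 22.59 = 236.0655 kJ
n = 14.2 / 342.3 = 0.04148 mol
q_rxn = −q_cal = -236.0655 kJ
ΔH = -236.0655 / 0.04148 = -5691 kJ/mol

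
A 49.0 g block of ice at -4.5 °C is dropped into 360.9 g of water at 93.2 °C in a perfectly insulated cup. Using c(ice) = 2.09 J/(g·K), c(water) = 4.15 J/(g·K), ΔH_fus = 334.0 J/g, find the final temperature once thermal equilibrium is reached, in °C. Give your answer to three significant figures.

T_f = 72.2 °C

Heat to bring ice to 0 °C and melt it: q₁ = 49.0×2.09×4.5 + 49.0×334.0 = 16827 J
Heat the water can supply cooling to 0 °C: 360.9×4.15×93.2 = 139589 J > q₁, so all ice melts.
Energy balance: 360.9×4.15×(93.2 − T) = 16827 + 49.0×4.15×(T − 0)
1497.735(93.2 − T) = 16827 + 203.35 T
139589 − 16827 = 1701.085 T
T = 122762 / 1701.085 = 72.17 °C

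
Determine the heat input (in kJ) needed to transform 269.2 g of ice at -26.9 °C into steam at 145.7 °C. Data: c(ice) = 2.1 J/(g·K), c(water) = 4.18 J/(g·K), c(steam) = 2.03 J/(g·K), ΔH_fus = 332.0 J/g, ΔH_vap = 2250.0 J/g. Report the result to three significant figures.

q = 848 kJ

q1 (heat ice -26.9→0.0 °C): 269.2 × 2.1 × 26.9 = 15207 J
q2 (melt at 0 °C): 269.2 × 332.0 = 89374 J
q3 (heat water 0.0→100.0 °C): 269.2 × 4.18 × 100.0 = 112526 J
q4 (vaporize at 100 °C): 269.2 × 2250.0 = 605700 J
q5 (heat steam 100.0→145.7 °C): 269.2 × 2.03 × 45.7 = 24974 J
Total: 15207 + 89374 + 112526 + 605700 + 24974 = 847781 J = 848 kJ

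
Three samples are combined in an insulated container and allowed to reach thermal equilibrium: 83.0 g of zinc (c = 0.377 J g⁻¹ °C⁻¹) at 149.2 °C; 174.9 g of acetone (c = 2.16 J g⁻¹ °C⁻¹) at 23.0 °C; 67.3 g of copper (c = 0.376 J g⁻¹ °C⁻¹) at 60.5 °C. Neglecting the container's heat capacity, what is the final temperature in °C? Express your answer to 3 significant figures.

T_f = 34.3 °C

Σ mᵢcᵢ(T − Tᵢ) = 0  ⇒  T = Σ mᵢcᵢTᵢ / Σ mᵢcᵢ
Σ mᵢcᵢ = 83.0×0.377 + 174.9×2.16 + 67.3×0.376 = 434.3798
Σ mᵢcᵢTᵢ = 31.291×149.2 + 377.784×23.0 + 25.3048×60.5 = 14889
T = 14889 / 434.3798 = 34.28 °C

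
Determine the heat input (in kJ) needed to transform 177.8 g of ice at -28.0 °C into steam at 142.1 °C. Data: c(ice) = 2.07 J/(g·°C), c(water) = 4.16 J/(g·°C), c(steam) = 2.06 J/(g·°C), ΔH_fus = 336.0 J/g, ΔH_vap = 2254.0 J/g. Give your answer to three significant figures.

q = 560 kJ

q1 (heat ice -28.0→0.0 °C): 177.8 × 2.07 × 28.0 = 10305 J
q2 (melt at 0 °C): 177.8 × 336.0 = 59741 J
q3 (heat water 0.0→100.0 °C): 177.8 × 4.16 × 100.0 = 73965 J
q4 (vaporize at 100 °C): 177.8 × 2254.0 = 400761 J
q5 (heat steam 100.0→142.1 °C): 177.8 × 2.06 × 42.1 = 15420 J
Total: 10305 + 59741 + 73965 + 400761 + 15420 = 560192 J = 560 kJ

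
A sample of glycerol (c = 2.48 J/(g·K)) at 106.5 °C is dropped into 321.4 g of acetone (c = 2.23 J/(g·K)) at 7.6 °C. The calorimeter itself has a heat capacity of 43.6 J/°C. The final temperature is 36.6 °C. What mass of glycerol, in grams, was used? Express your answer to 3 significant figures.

m = 127 g

q_gained = (321.4 × 2.23 + 43.6) × (36.6 − 7.6) = 22050 J
q_lost = m × 2.48 × (106.5 − 36.6) = 173.352 m
m = 22050 / 173.352 = 127 g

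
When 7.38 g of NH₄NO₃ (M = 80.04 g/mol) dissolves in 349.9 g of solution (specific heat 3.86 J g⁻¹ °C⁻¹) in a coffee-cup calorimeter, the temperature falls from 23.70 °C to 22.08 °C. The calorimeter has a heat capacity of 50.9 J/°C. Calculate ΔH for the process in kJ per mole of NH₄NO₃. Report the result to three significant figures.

ΔH = 24.6 kJ/mol

|ΔT| = |22.08 − 23.70| = 1.62 °C
|q_surr| = (349.9 × 3.86 + 50.9) × 1.62 = 1401.514 × 1.62 = 2270 J
n(NH₄NO₃) = 7.38 / 80.04 = 0.09220 mol
Temperature fell, so q_rxn = +|q_surr| = 2.270 kJ
ΔH = q_rxn / n = 24.62 kJ/mol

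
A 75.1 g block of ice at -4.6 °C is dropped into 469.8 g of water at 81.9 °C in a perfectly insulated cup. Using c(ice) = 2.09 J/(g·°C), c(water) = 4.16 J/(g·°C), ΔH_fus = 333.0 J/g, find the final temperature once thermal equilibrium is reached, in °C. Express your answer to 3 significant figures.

T_f = 59.3 °C

Heat to bring ice to 0 °C and melt it: q₁ = 75.1×2.09×4.6 + 75.1×333.0 = 25730 J
Heat the water can supply cooling to 0 °C: 469.8×4.16×81.9 = 160063 J > q₁, so all ice melts.
Energy balance: 469.8×4.16×(81.9 − T) = 25730 + 75.1×4.16×(T − 0)
1954.368(81.9 − T) = 25730 + 312.416 T
160063 − 25730 = 2266.784 T
T = 134333 / 2266.784 = 59.26 °C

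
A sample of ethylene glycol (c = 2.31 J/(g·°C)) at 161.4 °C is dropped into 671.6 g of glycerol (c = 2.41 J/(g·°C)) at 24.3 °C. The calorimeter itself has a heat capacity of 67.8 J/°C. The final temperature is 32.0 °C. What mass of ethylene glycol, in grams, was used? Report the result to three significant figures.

q_gained = (671.6 × 2.41 + 67.8) × (32.0 − 24.3) = 12980 J
q_lost = m × 2.31 × (161.4 − 32.0) = 298.914 m
m = 12980 / 298.914 = 43.4 g

m = 43.4 g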